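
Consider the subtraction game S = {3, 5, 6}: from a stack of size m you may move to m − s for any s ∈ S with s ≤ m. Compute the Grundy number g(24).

2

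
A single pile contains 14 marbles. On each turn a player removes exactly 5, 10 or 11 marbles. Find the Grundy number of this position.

2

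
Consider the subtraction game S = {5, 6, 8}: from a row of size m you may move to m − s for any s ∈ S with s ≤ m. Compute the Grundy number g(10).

Compute g(0), g(1), … for moves {5, 6, 8}:
k:     0  1  2  3  4  5  6  7  8  9 10
g(k):  0  0  0  0  0  1  1  1  1  1  2
So g(10) = 2.

2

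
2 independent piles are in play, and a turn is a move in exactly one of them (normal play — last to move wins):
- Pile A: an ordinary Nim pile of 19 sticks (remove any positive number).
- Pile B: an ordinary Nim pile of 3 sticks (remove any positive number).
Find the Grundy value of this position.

16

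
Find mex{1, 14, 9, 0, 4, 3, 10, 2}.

5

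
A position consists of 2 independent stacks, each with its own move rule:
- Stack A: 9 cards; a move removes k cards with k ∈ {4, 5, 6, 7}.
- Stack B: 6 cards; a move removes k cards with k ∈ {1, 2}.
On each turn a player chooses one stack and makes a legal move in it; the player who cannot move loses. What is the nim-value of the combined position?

Build the Grundy sequence for stack A with g(k) = mex{g(k−s) : s ∈ {4, 5, 6, 7}, s ≤ k}:
k:     0  1  2  3  4  5  6  7  8  9
g(k):  0  0  0  0  1  1  1  1  2  2
So g(9) = 2.
Build the Grundy sequence for stack B with g(k) = mex{g(k−s) : s ∈ {1, 2}, s ≤ k}:
g(0) = mex{} = 0
g(1) = mex{0} = 1
g(2) = mex{0,1} = 2
g(3) = mex{1,2} = 0
g(4) = mex{0,2} = 1
g(5) = mex{0,1} = 2
g(6) = mex{1,2} = 0
So g(6) = 0.
By the Sprague-Grundy theorem, the Grundy value of a sum of independent games is the XOR of the component values.
Combined value = 2 ⊕ 0 = 2.

2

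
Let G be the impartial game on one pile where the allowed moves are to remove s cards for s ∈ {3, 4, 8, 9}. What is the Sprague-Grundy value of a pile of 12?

Build the Grundy sequence with g(k) = mex{g(k−s) : s ∈ {3, 4, 8, 9}, s ≤ k}:
g(0) = mex{} = 0
g(1) = mex{} = 0
g(2) = mex{} = 0
g(3) = mex{0} = 1
g(4) = mex{0} = 1
g(5) = mex{0} = 1
g(6) = mex{0,1} = 2
g(7) = mex{1} = 0
g(8) = mex{0,1} = 2
g(9) = mex{0,1,2} = 3
g(10) = mex{0,2} = 1
g(11) = mex{0,1,2} = 3
g(12) = mex{1,2,3} = 0
So g(12) = 0.

0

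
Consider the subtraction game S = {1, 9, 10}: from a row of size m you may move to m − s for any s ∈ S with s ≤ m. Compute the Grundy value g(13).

Grundy values for subtraction set {1, 9, 10}:
k:     0  1  2  3  4  5  6  7  8  9 10 11 12 13
g(k):  0  1  0  1  0  1  0  1  0  1  2  3  2  3
So g(13) = 3.

3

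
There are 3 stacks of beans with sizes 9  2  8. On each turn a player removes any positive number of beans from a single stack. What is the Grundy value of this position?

In binary:
  1001  (9)
  0010  (2)
  1000  (8)
  ----
  0011  (3)

3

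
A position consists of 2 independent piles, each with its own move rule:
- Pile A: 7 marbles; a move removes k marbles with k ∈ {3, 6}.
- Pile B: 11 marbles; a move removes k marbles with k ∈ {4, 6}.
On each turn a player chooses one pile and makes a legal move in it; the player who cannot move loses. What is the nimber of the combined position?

For pile A, compute g(0), g(1), … with moves {3, 6}:
g(0) = mex{} = 0
g(1) = mex{} = 0
g(2) = mex{} = 0
g(3) = mex{0} = 1
g(4) = mex{0} = 1
g(5) = mex{0} = 1
g(6) = mex{0,1} = 2
g(7) = mex{0,1} = 2
So g(7) = 2.
Build the Grundy sequence for pile B with g(k) = mex{g(k−s) : s ∈ {4, 6}, s ≤ k}:
k:     0  1  2  3  4  5  6  7  8  9 10 11
g(k):  0  0  0  0  1  1  1  1  2  2  0  0
So g(11) = 0.
The value of a disjunctive sum is the nim-sum of the parts.
Combined value = 2 XOR 0 = 2.

2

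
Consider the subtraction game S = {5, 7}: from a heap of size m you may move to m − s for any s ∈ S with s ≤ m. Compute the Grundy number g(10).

2

Build the Grundy sequence with g(k) = mex{g(k−s) : s ∈ {5, 7}, s ≤ k}:
g(0) = mex{} = 0
g(1) = mex{} = 0
g(2) = mex{} = 0
g(3) = mex{} = 0
g(4) = mex{} = 0
g(5) = mex{0} = 1
g(6) = mex{0} = 1
g(7) = mex{0} = 1
g(8) = mex{0} = 1
g(9) = mex{0} = 1
g(10) = mex{0,1} = 2
So g(10) = 2.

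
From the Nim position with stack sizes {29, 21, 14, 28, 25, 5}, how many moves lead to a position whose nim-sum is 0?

5

Compute the nim-sum pairwise:
29 XOR 21 = 8
8 XOR 14 = 6
6 XOR 28 = 26
26 XOR 25 = 3
3 XOR 5 = 6
The overall nim-sum is X = 6. A stack of size p has a winning move iff p XOR X < p (reduce it to p XOR X).
  29: 29 XOR 6 = 27 < 29 — winning move (to 27).
  21: 21 XOR 6 = 19 < 21 — winning move (to 19).
  14: 14 XOR 6 = 8 < 14 — winning move (to 8).
  28: 28 XOR 6 = 26 < 28 — winning move (to 26).
  25: 25 XOR 6 = 31 ≥ 25 — no move.
  5: 5 XOR 6 = 3 < 5 — winning move (to 3).
That gives 5 winning moves.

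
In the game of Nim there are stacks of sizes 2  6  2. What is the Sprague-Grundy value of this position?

6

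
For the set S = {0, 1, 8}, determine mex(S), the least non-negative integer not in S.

The values 0, 1 are all present; 2 is the first non-negative integer missing from the set.

2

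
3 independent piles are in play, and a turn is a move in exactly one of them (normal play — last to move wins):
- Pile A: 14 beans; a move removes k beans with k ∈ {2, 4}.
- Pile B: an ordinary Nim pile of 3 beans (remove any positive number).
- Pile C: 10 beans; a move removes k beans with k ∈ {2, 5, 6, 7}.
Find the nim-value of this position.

1

Grundy values for pile A (subtraction set {2, 4}):
k:     0  1  2  3  4  5  6  7  8  9 10 11 12 13 14
g(k):  0  0  1  1  2  2  0  0  1  1  2  2  0  0  1
So g(14) = 1.
Pile B is a plain Nim pile of size 3, so its Grundy value is 3.
Grundy values for pile C (subtraction set {2, 5, 6, 7}):
g(0) = mex{} = 0
g(1) = mex{} = 0
g(2) = mex{0} = 1
g(3) = mex{0} = 1
g(4) = mex{1} = 0
g(5) = mex{0,1} = 2
g(6) = mex{0} = 1
g(7) = mex{0,1,2} = 3
g(8) = mex{0,1} = 2
g(9) = mex{0,1,3} = 2
g(10) = mex{0,1,2} = 3
So g(10) = 3.
The value of a disjunctive sum is the nim-sum of the parts.
Combined value = 1 XOR 3 XOR 3 = 1.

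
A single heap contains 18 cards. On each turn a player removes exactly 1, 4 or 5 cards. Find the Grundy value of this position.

0

Compute g(0), g(1), … for moves {1, 4, 5}:
k:     0  1  2  3  4  5  6  7  8  9 10 11 12 13 14 15 16 17 18
g(k):  0  1  0  1  2  3  2  3  0  1  0  1  2  3  2  3  0  1  0
So g(18) = 0.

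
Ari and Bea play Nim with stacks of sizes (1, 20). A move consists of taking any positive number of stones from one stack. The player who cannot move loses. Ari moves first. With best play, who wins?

Ari wins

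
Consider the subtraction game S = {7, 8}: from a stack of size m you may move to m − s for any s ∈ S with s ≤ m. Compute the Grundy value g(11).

1

Build the Grundy sequence with g(k) = mex{g(k−s) : s ∈ {7, 8}, s ≤ k}:
g(0) = mex{} = 0
g(1) = mex{} = 0
g(2) = mex{} = 0
g(3) = mex{} = 0
g(4) = mex{} = 0
g(5) = mex{} = 0
g(6) = mex{} = 0
g(7) = mex{0} = 1
g(8) = mex{0} = 1
g(9) = mex{0} = 1
g(10) = mex{0} = 1
g(11) = mex{0} = 1
So g(11) = 1.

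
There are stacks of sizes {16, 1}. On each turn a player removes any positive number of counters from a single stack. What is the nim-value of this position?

17

Compute the nim-sum pairwise:
16 XOR 1 = 17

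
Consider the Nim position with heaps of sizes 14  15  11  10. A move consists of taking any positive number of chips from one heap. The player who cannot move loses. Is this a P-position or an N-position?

P-position

Nim-sum: 14 ^ 15 ^ 11 ^ 10 = 0.
The nim-sum is 0, so this is a P-position: the player to move is in a losing position under optimal play.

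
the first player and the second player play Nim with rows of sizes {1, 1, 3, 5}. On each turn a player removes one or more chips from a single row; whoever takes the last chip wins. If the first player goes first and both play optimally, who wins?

Write each in binary and XOR column by column:
  001  (1)
  001  (1)
  011  (3)
  101  (5)
  ---
  110  (6)
The nim-sum is 6 ≠ 0, so this is an N-position: the player to move can win; the first player has a winning move.

the first player wins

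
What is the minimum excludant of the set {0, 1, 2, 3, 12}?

The values 0, 1, 2, 3 are all present; 4 is the first non-negative integer missing from the set.

4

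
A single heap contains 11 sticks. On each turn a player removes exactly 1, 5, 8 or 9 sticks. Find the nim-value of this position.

3

Build the Grundy sequence with g(k) = mex{g(k−s) : s ∈ {1, 5, 8, 9}, s ≤ k}:
g(0) = mex{} = 0
g(1) = mex{0} = 1
g(2) = mex{1} = 0
g(3) = mex{0} = 1
g(4) = mex{1} = 0
g(5) = mex{0} = 1
g(6) = mex{1} = 0
g(7) = mex{0} = 1
g(8) = mex{0,1} = 2
g(9) = mex{0,1,2} = 3
g(10) = mex{0,1,3} = 2
g(11) = mex{0,1,2} = 3
So g(11) = 3.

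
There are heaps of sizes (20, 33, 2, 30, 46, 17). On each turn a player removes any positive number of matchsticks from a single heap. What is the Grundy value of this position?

Bitwise XOR of the heap sizes:
  010100  (20)
  100001  (33)
  000010  (2)
  011110  (30)
  101110  (46)
  010001  (17)
  ------
  010110  (22)

22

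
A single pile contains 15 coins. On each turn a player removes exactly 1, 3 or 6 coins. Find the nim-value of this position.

2

Grundy values for subtraction set {1, 3, 6}:
k:     0  1  2  3  4  5  6  7  8  9 10 11 12 13 14 15
g(k):  0  1  0  1  0  1  2  3  2  0  1  0  1  0  1  2
So g(15) = 2.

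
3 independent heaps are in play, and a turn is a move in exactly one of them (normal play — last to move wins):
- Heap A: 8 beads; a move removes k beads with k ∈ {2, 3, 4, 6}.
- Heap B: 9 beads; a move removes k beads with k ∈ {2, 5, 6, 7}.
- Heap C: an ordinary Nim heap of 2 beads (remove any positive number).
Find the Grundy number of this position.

Build the Grundy sequence for heap A with g(k) = mex{g(k−s) : s ∈ {2, 3, 4, 6}, s ≤ k}:
g(0) = mex{} = 0
g(1) = mex{} = 0
g(2) = mex{0} = 1
g(3) = mex{0} = 1
g(4) = mex{0,1} = 2
g(5) = mex{0,1} = 2
g(6) = mex{0,1,2} = 3
g(7) = mex{0,1,2} = 3
g(8) = mex{1,2,3} = 0
So g(8) = 0.
For heap B, compute g(0), g(1), … with moves {2, 5, 6, 7}:
k:     0  1  2  3  4  5  6  7  8  9
g(k):  0  0  1  1  0  2  1  3  2  2
So g(9) = 2.
Heap C is a plain Nim heap of size 2, so its Grundy value is 2.
The value of a disjunctive sum is the nim-sum of the parts.
Combined value = 0 ⊕ 2 ⊕ 2 = 0.

0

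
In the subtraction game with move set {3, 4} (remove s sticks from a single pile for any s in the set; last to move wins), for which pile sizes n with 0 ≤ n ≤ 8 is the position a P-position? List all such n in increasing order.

0, 1, 2, 7, 8

Compute g(0), g(1), … for moves {3, 4}:
k:     0  1  2  3  4  5  6  7  8
g(k):  0  0  0  1  1  1  2  0  0
The P-positions (g = 0) in 0..8 are 0, 1, 2, 7, 8.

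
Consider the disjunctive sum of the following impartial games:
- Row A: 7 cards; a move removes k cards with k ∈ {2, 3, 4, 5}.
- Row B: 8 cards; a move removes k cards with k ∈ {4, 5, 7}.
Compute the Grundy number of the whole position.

For row A, compute g(0), g(1), … with moves {2, 3, 4, 5}:
g(0) = mex{} = 0
g(1) = mex{} = 0
g(2) = mex{0} = 1
g(3) = mex{0} = 1
g(4) = mex{0,1} = 2
g(5) = mex{0,1} = 2
g(6) = mex{0,1,2} = 3
g(7) = mex{1,2} = 0
So g(7) = 0.
For row B, compute g(0), g(1), … with moves {4, 5, 7}:
k:     0  1  2  3  4  5  6  7  8
g(k):  0  0  0  0  1  1  1  1  2
So g(8) = 2.
The value of a disjunctive sum is the nim-sum of the parts.
Combined value = 0 XOR 2 = 2.

2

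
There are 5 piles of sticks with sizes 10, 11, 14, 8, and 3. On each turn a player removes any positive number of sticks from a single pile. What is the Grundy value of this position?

Nim-sum: 10 XOR 11 XOR 14 XOR 8 XOR 3 = 4.

4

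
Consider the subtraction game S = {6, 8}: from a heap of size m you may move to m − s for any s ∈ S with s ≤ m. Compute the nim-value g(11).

1

Compute g(0), g(1), … for moves {6, 8}:
k:     0  1  2  3  4  5  6  7  8  9 10 11
g(k):  0  0  0  0  0  0  1  1  1  1  1  1
So g(11) = 1.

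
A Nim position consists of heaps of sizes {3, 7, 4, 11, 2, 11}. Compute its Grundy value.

Compute the nim-sum pairwise:
3 XOR 7 = 4
4 XOR 4 = 0
0 XOR 11 = 11
11 XOR 2 = 9
9 XOR 11 = 2

2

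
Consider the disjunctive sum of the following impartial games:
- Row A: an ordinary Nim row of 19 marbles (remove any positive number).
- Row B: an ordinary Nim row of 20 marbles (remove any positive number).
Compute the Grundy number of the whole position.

7

Row A is a plain Nim row of size 19, so its Grundy value is 19.
Row B is a plain Nim row of size 20, so its Grundy value is 20.
The value of a disjunctive sum is the nim-sum of the parts.
Combined value = 19 ⊕ 20 = 7.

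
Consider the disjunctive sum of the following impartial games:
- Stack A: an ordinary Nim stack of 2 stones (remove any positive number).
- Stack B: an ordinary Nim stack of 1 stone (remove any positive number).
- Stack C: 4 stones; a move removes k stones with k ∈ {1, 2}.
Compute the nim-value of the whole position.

2

Stack A is a plain Nim stack of size 2, so its Grundy value is 2.
Stack B is a plain Nim stack of size 1, so its Grundy value is 1.
For stack C, compute g(0), g(1), … with moves {1, 2}:
k:     0  1  2  3  4
g(k):  0  1  2  0  1
So g(4) = 1.
The value of a disjunctive sum is the nim-sum of the parts.
Combined value = 2 ⊕ 1 ⊕ 1 = 2.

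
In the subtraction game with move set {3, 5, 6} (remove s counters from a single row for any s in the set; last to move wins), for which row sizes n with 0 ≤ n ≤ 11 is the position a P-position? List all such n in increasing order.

0, 1, 2, 9, 10, 11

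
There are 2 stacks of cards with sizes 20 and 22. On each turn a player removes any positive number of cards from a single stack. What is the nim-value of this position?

2

Nim-sum: 20 XOR 22 = 2.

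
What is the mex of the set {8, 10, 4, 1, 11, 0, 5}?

2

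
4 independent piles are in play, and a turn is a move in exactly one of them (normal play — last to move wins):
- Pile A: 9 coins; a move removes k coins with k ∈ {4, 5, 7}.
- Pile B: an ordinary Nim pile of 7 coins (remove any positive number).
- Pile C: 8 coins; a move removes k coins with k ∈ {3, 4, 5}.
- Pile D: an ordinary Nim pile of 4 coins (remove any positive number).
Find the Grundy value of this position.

1

For pile A, compute g(0), g(1), … with moves {4, 5, 7}:
k:     0  1  2  3  4  5  6  7  8  9
g(k):  0  0  0  0  1  1  1  1  2  2
So g(9) = 2.
Pile B is a plain Nim pile of size 7, so its Grundy value is 7.
Build the Grundy sequence for pile C with g(k) = mex{g(k−s) : s ∈ {3, 4, 5}, s ≤ k}:
g(0) = mex{} = 0
g(1) = mex{} = 0
g(2) = mex{} = 0
g(3) = mex{0} = 1
g(4) = mex{0} = 1
g(5) = mex{0} = 1
g(6) = mex{0,1} = 2
g(7) = mex{0,1} = 2
g(8) = mex{1} = 0
So g(8) = 0.
Pile D is a plain Nim pile of size 4, so its Grundy value is 4.
By the Sprague-Grundy theorem, the Grundy value of a sum of independent games is the XOR of the component values.
Combined value = 2 XOR 7 XOR 0 XOR 4 = 1.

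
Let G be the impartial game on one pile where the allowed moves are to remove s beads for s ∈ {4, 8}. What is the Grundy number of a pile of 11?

Compute g(0), g(1), … for moves {4, 8}:
k:     0  1  2  3  4  5  6  7  8  9 10 11
g(k):  0  0  0  0  1  1  1  1  2  2  2  2
So g(11) = 2.

2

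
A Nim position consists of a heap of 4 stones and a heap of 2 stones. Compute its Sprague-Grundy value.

6

Compute the nim-sum pairwise:
4 XOR 2 = 6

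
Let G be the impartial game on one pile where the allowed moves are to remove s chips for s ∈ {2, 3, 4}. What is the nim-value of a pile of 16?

2

Build the Grundy sequence with g(k) = mex{g(k−s) : s ∈ {2, 3, 4}, s ≤ k}:
k:     0  1  2  3  4  5  6  7  8  9 10 11 12 13 14 15 16
g(k):  0  0  1  1  2  2  0  0  1  1  2  2  0  0  1  1  2
So g(16) = 2.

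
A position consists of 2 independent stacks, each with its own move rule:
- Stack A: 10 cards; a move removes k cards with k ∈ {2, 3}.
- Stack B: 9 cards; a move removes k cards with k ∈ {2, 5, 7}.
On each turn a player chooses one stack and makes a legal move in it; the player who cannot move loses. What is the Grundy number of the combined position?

2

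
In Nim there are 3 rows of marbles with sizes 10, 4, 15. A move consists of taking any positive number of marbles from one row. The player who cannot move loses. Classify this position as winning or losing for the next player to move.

Winning position

Write each in binary and XOR column by column:
  1010  (10)
  0100  (4)
  1111  (15)
  ----
  0001  (1)
The nim-sum is 1 ≠ 0, so this is an N-position: the player to move can win.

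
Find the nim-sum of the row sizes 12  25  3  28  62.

52

Write each in binary and XOR column by column:
  001100  (12)
  011001  (25)
  000011  (3)
  011100  (28)
  111110  (62)
  ------
  110100  (52)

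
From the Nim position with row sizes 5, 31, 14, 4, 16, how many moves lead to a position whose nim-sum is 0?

Nim-sum: 5 ⊕ 31 ⊕ 14 ⊕ 4 ⊕ 16 = 0.
The nim-sum is already 0, so every move leaves a nonzero nim-sum — there are no winning moves.

0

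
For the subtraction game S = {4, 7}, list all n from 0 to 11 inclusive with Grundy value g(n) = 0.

0, 1, 2, 3, 11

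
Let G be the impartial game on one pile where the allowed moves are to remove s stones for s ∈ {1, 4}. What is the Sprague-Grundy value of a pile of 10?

Build the Grundy sequence with g(k) = mex{g(k−s) : s ∈ {1, 4}, s ≤ k}:
g(0) = mex{} = 0
g(1) = mex{0} = 1
g(2) = mex{1} = 0
g(3) = mex{0} = 1
g(4) = mex{0,1} = 2
g(5) = mex{1,2} = 0
g(6) = mex{0} = 1
g(7) = mex{1} = 0
g(8) = mex{0,2} = 1
g(9) = mex{0,1} = 2
g(10) = mex{1,2} = 0
So g(10) = 0.

0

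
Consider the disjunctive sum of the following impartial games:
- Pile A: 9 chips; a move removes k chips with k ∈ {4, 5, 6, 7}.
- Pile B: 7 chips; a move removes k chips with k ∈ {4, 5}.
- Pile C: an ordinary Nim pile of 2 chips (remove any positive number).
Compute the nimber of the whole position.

Build the Grundy sequence for pile A with g(k) = mex{g(k−s) : s ∈ {4, 5, 6, 7}, s ≤ k}:
k:     0  1  2  3  4  5  6  7  8  9
g(k):  0  0  0  0  1  1  1  1  2  2
So g(9) = 2.
For pile B, compute g(0), g(1), … with moves {4, 5}:
g(0) = mex{} = 0
g(1) = mex{} = 0
g(2) = mex{} = 0
g(3) = mex{} = 0
g(4) = mex{0} = 1
g(5) = mex{0} = 1
g(6) = mex{0} = 1
g(7) = mex{0} = 1
So g(7) = 1.
Pile C is a plain Nim pile of size 2, so its Grundy value is 2.
By the Sprague-Grundy theorem, the Grundy value of a sum of independent games is the XOR of the component values.
Combined value = 2 ⊕ 1 ⊕ 2 = 1.

1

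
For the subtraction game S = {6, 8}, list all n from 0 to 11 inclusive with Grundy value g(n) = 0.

0, 1, 2, 3, 4, 5

Build the Grundy sequence with g(k) = mex{g(k−s) : s ∈ {6, 8}, s ≤ k}:
k:     0  1  2  3  4  5  6  7  8  9 10 11
g(k):  0  0  0  0  0  0  1  1  1  1  1  1
The P-positions (g = 0) in 0..11 are 0, 1, 2, 3, 4, 5.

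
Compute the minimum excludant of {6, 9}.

0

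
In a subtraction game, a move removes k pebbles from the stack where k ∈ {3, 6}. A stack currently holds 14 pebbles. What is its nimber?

1

Compute g(0), g(1), … for moves {3, 6}:
k:     0  1  2  3  4  5  6  7  8  9 10 11 12 13 14
g(k):  0  0  0  1  1  1  2  2  2  0  0  0  1  1  1
So g(14) = 1.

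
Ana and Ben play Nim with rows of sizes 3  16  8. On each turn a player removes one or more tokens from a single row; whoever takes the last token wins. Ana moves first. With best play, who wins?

Ana wins

Compute the nim-sum pairwise:
3 ⊕ 16 = 19
19 ⊕ 8 = 27
The nim-sum is 27 ≠ 0, so this is an N-position: the player to move can win; Ana has a winning move.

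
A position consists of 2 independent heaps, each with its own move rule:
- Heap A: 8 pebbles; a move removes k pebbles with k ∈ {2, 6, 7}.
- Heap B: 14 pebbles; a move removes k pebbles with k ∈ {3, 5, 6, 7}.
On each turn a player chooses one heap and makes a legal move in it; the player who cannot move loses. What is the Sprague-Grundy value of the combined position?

3

For heap A, compute g(0), g(1), … with moves {2, 6, 7}:
k:     0  1  2  3  4  5  6  7  8
g(k):  0  0  1  1  0  0  1  1  2
So g(8) = 2.
Grundy values for heap B (subtraction set {3, 5, 6, 7}):
k:     0  1  2  3  4  5  6  7  8  9 10 11 12 13 14
g(k):  0  0  0  1  1  1  2  2  2  3  0  0  0  1  1
So g(14) = 1.
The value of a disjunctive sum is the nim-sum of the parts.
Combined value = 2 XOR 1 = 3.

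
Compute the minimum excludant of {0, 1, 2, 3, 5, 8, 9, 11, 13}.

4

The values 0, 1, 2, 3 are all present; 4 is the first non-negative integer missing from the set.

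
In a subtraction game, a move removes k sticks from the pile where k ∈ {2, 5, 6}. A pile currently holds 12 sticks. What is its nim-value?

0

Grundy values for subtraction set {2, 5, 6}:
g(0) = mex{} = 0
g(1) = mex{} = 0
g(2) = mex{0} = 1
g(3) = mex{0} = 1
g(4) = mex{1} = 0
g(5) = mex{0,1} = 2
g(6) = mex{0} = 1
g(7) = mex{0,1,2} = 3
g(8) = mex{1} = 0
g(9) = mex{0,1,3} = 2
g(10) = mex{0,2} = 1
g(11) = mex{1,2} = 0
g(12) = mex{1,3} = 0
So g(12) = 0.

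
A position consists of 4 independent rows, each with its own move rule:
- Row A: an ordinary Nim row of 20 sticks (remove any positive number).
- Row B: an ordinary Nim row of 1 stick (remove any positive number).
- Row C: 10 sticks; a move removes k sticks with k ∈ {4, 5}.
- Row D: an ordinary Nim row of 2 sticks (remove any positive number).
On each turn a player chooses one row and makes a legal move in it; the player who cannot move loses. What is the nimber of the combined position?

23

Row A is a plain Nim row of size 20, so its Grundy value is 20.
Row B is a plain Nim row of size 1, so its Grundy value is 1.
Build the Grundy sequence for row C with g(k) = mex{g(k−s) : s ∈ {4, 5}, s ≤ k}:
g(0) = mex{} = 0
g(1) = mex{} = 0
g(2) = mex{} = 0
g(3) = mex{} = 0
g(4) = mex{0} = 1
g(5) = mex{0} = 1
g(6) = mex{0} = 1
g(7) = mex{0} = 1
g(8) = mex{0,1} = 2
g(9) = mex{1} = 0
g(10) = mex{1} = 0
So g(10) = 0.
Row D is a plain Nim row of size 2, so its Grundy value is 2.
By the Sprague-Grundy theorem, the Grundy value of a sum of independent games is the XOR of the component values.
Combined value = 20 XOR 1 XOR 0 XOR 2 = 23.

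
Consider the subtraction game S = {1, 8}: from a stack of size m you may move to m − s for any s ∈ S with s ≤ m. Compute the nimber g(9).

Compute g(0), g(1), … for moves {1, 8}:
k:     0  1  2  3  4  5  6  7  8  9
g(k):  0  1  0  1  0  1  0  1  2  0
So g(9) = 0.

0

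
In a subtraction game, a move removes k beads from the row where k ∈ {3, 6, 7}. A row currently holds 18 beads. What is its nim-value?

Compute g(0), g(1), … for moves {3, 6, 7}:
k:     0  1  2  3  4  5  6  7  8  9 10 11 12 13 14 15 16 17 18
g(k):  0  0  0  1  1  1  2  2  2  3  0  0  0  1  1  1  2  2  2
So g(18) = 2.

2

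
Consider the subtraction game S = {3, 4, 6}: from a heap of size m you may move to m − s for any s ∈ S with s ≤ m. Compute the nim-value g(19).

0

Grundy values for subtraction set {3, 4, 6}:
k:     0  1  2  3  4  5  6  7  8  9 10 11 12 13 14 15 16 17 18 19
g(k):  0  0  0  1  1  1  2  2  2  0  0  0  1  1  1  2  2  2  0  0
So g(19) = 0.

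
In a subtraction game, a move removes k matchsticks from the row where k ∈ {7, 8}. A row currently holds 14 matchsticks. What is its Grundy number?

Build the Grundy sequence with g(k) = mex{g(k−s) : s ∈ {7, 8}, s ≤ k}:
k:     0  1  2  3  4  5  6  7  8  9 10 11 12 13 14
g(k):  0  0  0  0  0  0  0  1  1  1  1  1  1  1  2
So g(14) = 2.

2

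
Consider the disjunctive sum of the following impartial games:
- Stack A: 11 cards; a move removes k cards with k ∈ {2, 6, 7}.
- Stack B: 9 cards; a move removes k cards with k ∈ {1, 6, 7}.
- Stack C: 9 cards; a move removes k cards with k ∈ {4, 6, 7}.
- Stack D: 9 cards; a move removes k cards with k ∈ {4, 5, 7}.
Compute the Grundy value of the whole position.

For stack A, compute g(0), g(1), … with moves {2, 6, 7}:
k:     0  1  2  3  4  5  6  7  8  9 10 11
g(k):  0  0  1  1  0  0  1  1  2  0  3  1
So g(11) = 1.
Grundy values for stack B (subtraction set {1, 6, 7}):
k:     0  1  2  3  4  5  6  7  8  9
g(k):  0  1  0  1  0  1  2  3  2  3
So g(9) = 3.
Build the Grundy sequence for stack C with g(k) = mex{g(k−s) : s ∈ {4, 6, 7}, s ≤ k}:
g(0) = mex{} = 0
g(1) = mex{} = 0
g(2) = mex{} = 0
g(3) = mex{} = 0
g(4) = mex{0} = 1
g(5) = mex{0} = 1
g(6) = mex{0} = 1
g(7) = mex{0} = 1
g(8) = mex{0,1} = 2
g(9) = mex{0,1} = 2
So g(9) = 2.
Build the Grundy sequence for stack D with g(k) = mex{g(k−s) : s ∈ {4, 5, 7}, s ≤ k}:
g(0) = mex{} = 0
g(1) = mex{} = 0
g(2) = mex{} = 0
g(3) = mex{} = 0
g(4) = mex{0} = 1
g(5) = mex{0} = 1
g(6) = mex{0} = 1
g(7) = mex{0} = 1
g(8) = mex{0,1} = 2
g(9) = mex{0,1} = 2
So g(9) = 2.
By the Sprague-Grundy theorem, the Grundy value of a sum of independent games is the XOR of the component values.
Combined value = 1 XOR 3 XOR 2 XOR 2 = 2.

2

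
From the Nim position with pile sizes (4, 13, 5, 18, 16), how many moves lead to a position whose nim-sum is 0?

1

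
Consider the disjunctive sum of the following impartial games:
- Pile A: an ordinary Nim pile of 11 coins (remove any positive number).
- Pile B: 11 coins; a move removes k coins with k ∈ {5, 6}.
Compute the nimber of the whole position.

Pile A is a plain Nim pile of size 11, so its Grundy value is 11.
Grundy values for pile B (subtraction set {5, 6}):
g(0) = mex{} = 0
g(1) = mex{} = 0
g(2) = mex{} = 0
g(3) = mex{} = 0
g(4) = mex{} = 0
g(5) = mex{0} = 1
g(6) = mex{0} = 1
g(7) = mex{0} = 1
g(8) = mex{0} = 1
g(9) = mex{0} = 1
g(10) = mex{0,1} = 2
g(11) = mex{1} = 0
So g(11) = 0.
By the Sprague-Grundy theorem, the Grundy value of a sum of independent games is the XOR of the component values.
Combined value = 11 ⊕ 0 = 11.

11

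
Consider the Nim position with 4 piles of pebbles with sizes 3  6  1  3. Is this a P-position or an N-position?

N-position

Nim-sum: 3 ^ 6 ^ 1 ^ 3 = 7.
The nim-sum is 7 ≠ 0, so this is an N-position: the player to move can win.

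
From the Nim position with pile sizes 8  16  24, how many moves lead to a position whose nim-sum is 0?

Compute the nim-sum pairwise:
8 XOR 16 = 24
24 XOR 24 = 0
The nim-sum is already 0, so every move leaves a nonzero nim-sum — there are no winning moves.

0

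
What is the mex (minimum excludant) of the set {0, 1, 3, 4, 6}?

The values 0, 1 are all present; 2 is the first non-negative integer missing from the set.

2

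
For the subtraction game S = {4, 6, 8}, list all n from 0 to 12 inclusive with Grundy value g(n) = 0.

Grundy values for subtraction set {4, 6, 8}:
k:     0  1  2  3  4  5  6  7  8  9 10 11 12
g(k):  0  0  0  0  1  1  1  1  2  2  2  2  0
The P-positions (g = 0) in 0..12 are 0, 1, 2, 3, 12.

0, 1, 2, 3, 12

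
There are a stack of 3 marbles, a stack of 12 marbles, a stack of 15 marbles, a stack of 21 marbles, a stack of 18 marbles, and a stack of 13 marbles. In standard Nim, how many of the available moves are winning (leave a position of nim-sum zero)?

3

Compute the nim-sum pairwise:
3 XOR 12 = 15
15 XOR 15 = 0
0 XOR 21 = 21
21 XOR 18 = 7
7 XOR 13 = 10
The overall nim-sum is X = 10. A stack of size p has a winning move iff p XOR X < p (reduce it to p XOR X).
  3: 3 XOR 10 = 9 ≥ 3 — no move.
  12: 12 XOR 10 = 6 < 12 — winning move (to 6).
  15: 15 XOR 10 = 5 < 15 — winning move (to 5).
  21: 21 XOR 10 = 31 ≥ 21 — no move.
  18: 18 XOR 10 = 24 ≥ 18 — no move.
  13: 13 XOR 10 = 7 < 13 — winning move (to 7).
That gives 3 winning moves.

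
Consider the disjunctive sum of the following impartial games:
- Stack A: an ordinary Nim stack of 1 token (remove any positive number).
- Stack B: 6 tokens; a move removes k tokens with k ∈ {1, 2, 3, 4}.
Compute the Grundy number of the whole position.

0

Stack A is a plain Nim stack of size 1, so its Grundy value is 1.
Grundy values for stack B (subtraction set {1, 2, 3, 4}):
k:     0  1  2  3  4  5  6
g(k):  0  1  2  3  4  0  1
So g(6) = 1.
By the Sprague-Grundy theorem, the Grundy value of a sum of independent games is the XOR of the component values.
Combined value = 1 XOR 1 = 0.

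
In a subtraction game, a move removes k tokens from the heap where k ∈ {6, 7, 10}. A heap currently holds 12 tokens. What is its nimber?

2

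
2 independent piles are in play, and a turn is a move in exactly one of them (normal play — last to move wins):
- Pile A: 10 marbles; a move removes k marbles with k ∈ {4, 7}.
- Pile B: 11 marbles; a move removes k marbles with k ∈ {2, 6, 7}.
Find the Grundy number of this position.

3

Grundy values for pile A (subtraction set {4, 7}):
k:     0  1  2  3  4  5  6  7  8  9 10
g(k):  0  0  0  0  1  1  1  1  2  2  2
So g(10) = 2.
Grundy values for pile B (subtraction set {2, 6, 7}):
g(0) = mex{} = 0
g(1) = mex{} = 0
g(2) = mex{0} = 1
g(3) = mex{0} = 1
g(4) = mex{1} = 0
g(5) = mex{1} = 0
g(6) = mex{0} = 1
g(7) = mex{0} = 1
g(8) = mex{0,1} = 2
g(9) = mex{1} = 0
g(10) = mex{0,1,2} = 3
g(11) = mex{0} = 1
So g(11) = 1.
By the Sprague-Grundy theorem, the Grundy value of a sum of independent games is the XOR of the component values.
Combined value = 2 ⊕ 1 = 3.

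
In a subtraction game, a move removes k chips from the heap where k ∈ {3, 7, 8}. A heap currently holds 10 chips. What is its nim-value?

3

Compute g(0), g(1), … for moves {3, 7, 8}:
k:     0  1  2  3  4  5  6  7  8  9 10
g(k):  0  0  0  1  1  1  0  2  2  1  3
So g(10) = 3.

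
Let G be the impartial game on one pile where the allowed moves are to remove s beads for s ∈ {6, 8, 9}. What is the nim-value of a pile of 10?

1

Compute g(0), g(1), … for moves {6, 8, 9}:
k:     0  1  2  3  4  5  6  7  8  9 10
g(k):  0  0  0  0  0  0  1  1  1  1  1
So g(10) = 1.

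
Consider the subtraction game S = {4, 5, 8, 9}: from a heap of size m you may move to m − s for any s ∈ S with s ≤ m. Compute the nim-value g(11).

2

Compute g(0), g(1), … for moves {4, 5, 8, 9}:
g(0) = mex{} = 0
g(1) = mex{} = 0
g(2) = mex{} = 0
g(3) = mex{} = 0
g(4) = mex{0} = 1
g(5) = mex{0} = 1
g(6) = mex{0} = 1
g(7) = mex{0} = 1
g(8) = mex{0,1} = 2
g(9) = mex{0,1} = 2
g(10) = mex{0,1} = 2
g(11) = mex{0,1} = 2
So g(11) = 2.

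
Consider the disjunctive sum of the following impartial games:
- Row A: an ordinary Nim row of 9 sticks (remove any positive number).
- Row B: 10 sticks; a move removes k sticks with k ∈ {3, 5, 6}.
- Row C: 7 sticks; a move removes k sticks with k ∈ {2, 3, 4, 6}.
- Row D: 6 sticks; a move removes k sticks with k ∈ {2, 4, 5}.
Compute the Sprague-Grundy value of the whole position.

9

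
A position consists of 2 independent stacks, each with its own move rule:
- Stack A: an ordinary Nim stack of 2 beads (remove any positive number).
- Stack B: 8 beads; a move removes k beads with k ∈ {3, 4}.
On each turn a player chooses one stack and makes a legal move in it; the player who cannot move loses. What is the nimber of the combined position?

2

Stack A is a plain Nim stack of size 2, so its Grundy value is 2.
For stack B, compute g(0), g(1), … with moves {3, 4}:
k:     0  1  2  3  4  5  6  7  8
g(k):  0  0  0  1  1  1  2  0  0
So g(8) = 0.
The value of a disjunctive sum is the nim-sum of the parts.
Combined value = 2 ⊕ 0 = 2.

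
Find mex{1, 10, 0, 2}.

The values 0, 1, 2 are all present; 3 is the first non-negative integer missing from the set.

3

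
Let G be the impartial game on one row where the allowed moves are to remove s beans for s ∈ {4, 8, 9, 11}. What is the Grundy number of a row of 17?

0

Compute g(0), g(1), … for moves {4, 8, 9, 11}:
k:     0  1  2  3  4  5  6  7  8  9 10 11 12 13 14 15 16 17
g(k):  0  0  0  0  1  1  1  1  2  2  2  2  3  3  3  0  0  0
So g(17) = 0.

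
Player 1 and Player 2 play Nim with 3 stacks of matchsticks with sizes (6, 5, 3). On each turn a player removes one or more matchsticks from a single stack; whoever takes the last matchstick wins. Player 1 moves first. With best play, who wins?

Compute the nim-sum pairwise:
6 ⊕ 5 = 3
3 ⊕ 3 = 0
The nim-sum is 0, so this is a P-position: the player to move is in a losing position under optimal play; Player 1 is about to move from it and so loses — Player 2 wins.

Player 2 wins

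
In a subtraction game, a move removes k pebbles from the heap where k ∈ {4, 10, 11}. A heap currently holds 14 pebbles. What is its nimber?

3

Build the Grundy sequence with g(k) = mex{g(k−s) : s ∈ {4, 10, 11}, s ≤ k}:
k:     0  1  2  3  4  5  6  7  8  9 10 11 12 13 14
g(k):  0  0  0  0  1  1  1  1  0  0  2  2  1  1  3
So g(14) = 3.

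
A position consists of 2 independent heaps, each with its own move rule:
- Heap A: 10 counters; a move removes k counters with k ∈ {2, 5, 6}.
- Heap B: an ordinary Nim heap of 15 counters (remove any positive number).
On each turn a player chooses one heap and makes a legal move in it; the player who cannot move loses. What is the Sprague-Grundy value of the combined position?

For heap A, compute g(0), g(1), … with moves {2, 5, 6}:
g(0) = mex{} = 0
g(1) = mex{} = 0
g(2) = mex{0} = 1
g(3) = mex{0} = 1
g(4) = mex{1} = 0
g(5) = mex{0,1} = 2
g(6) = mex{0} = 1
g(7) = mex{0,1,2} = 3
g(8) = mex{1} = 0
g(9) = mex{0,1,3} = 2
g(10) = mex{0,2} = 1
So g(10) = 1.
Heap B is a plain Nim heap of size 15, so its Grundy value is 15.
The value of a disjunctive sum is the nim-sum of the parts.
Combined value = 1 XOR 15 = 14.

14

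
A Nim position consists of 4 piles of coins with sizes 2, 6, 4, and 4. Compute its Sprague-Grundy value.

Bitwise XOR of the heap sizes:
  010  (2)
  110  (6)
  100  (4)
  100  (4)
  ---
  100  (4)

4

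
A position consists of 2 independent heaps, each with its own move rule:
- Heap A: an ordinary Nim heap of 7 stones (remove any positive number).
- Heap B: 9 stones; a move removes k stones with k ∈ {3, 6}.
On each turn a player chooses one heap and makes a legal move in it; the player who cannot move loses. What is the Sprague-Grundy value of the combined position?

7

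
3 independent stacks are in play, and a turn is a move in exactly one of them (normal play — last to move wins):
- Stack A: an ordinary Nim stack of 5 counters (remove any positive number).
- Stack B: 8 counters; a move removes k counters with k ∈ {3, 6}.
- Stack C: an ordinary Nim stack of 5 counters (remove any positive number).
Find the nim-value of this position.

2

Stack A is a plain Nim stack of size 5, so its Grundy value is 5.
For stack B, compute g(0), g(1), … with moves {3, 6}:
g(0) = mex{} = 0
g(1) = mex{} = 0
g(2) = mex{} = 0
g(3) = mex{0} = 1
g(4) = mex{0} = 1
g(5) = mex{0} = 1
g(6) = mex{0,1} = 2
g(7) = mex{0,1} = 2
g(8) = mex{0,1} = 2
So g(8) = 2.
Stack C is a plain Nim stack of size 5, so its Grundy value is 5.
By the Sprague-Grundy theorem, the Grundy value of a sum of independent games is the XOR of the component values.
Combined value = 5 ⊕ 2 ⊕ 5 = 2.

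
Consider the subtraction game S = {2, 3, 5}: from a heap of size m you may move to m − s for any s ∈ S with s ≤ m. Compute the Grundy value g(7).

Build the Grundy sequence with g(k) = mex{g(k−s) : s ∈ {2, 3, 5}, s ≤ k}:
g(0) = mex{} = 0
g(1) = mex{} = 0
g(2) = mex{0} = 1
g(3) = mex{0} = 1
g(4) = mex{0,1} = 2
g(5) = mex{0,1} = 2
g(6) = mex{0,1,2} = 3
g(7) = mex{1,2} = 0
So g(7) = 0.

0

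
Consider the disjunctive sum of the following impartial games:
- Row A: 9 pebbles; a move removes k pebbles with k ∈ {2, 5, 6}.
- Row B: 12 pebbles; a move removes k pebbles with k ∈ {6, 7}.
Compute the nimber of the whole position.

Build the Grundy sequence for row A with g(k) = mex{g(k−s) : s ∈ {2, 5, 6}, s ≤ k}:
k:     0  1  2  3  4  5  6  7  8  9
g(k):  0  0  1  1  0  2  1  3  0  2
So g(9) = 2.
Build the Grundy sequence for row B with g(k) = mex{g(k−s) : s ∈ {6, 7}, s ≤ k}:
k:     0  1  2  3  4  5  6  7  8  9 10 11 12
g(k):  0  0  0  0  0  0  1  1  1  1  1  1  2
So g(12) = 2.
By the Sprague-Grundy theorem, the Grundy value of a sum of independent games is the XOR of the component values.
Combined value = 2 ⊕ 2 = 0.

0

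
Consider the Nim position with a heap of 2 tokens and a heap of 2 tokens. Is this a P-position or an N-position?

Compute the nim-sum pairwise:
2 ⊕ 2 = 0
The nim-sum is 0, so this is a P-position: the player to move is in a losing position under optimal play.

P-position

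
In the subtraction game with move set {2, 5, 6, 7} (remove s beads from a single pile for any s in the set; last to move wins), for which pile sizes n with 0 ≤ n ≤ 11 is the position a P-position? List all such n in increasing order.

Compute g(0), g(1), … for moves {2, 5, 6, 7}:
g(0) = mex{} = 0
g(1) = mex{} = 0
g(2) = mex{0} = 1
g(3) = mex{0} = 1
g(4) = mex{1} = 0
g(5) = mex{0,1} = 2
g(6) = mex{0} = 1
g(7) = mex{0,1,2} = 3
g(8) = mex{0,1} = 2
g(9) = mex{0,1,3} = 2
g(10) = mex{0,1,2} = 3
g(11) = mex{0,1,2} = 3
The P-positions (g = 0) in 0..11 are 0, 1, 4.

0, 1, 4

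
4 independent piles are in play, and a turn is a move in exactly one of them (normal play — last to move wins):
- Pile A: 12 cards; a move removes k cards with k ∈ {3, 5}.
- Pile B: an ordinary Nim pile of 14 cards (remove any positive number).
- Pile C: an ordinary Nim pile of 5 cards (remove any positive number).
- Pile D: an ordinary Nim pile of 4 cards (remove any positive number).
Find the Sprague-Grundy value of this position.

14

Grundy values for pile A (subtraction set {3, 5}):
g(0) = mex{} = 0
g(1) = mex{} = 0
g(2) = mex{} = 0
g(3) = mex{0} = 1
g(4) = mex{0} = 1
g(5) = mex{0} = 1
g(6) = mex{0,1} = 2
g(7) = mex{0,1} = 2
g(8) = mex{1} = 0
g(9) = mex{1,2} = 0
g(10) = mex{1,2} = 0
g(11) = mex{0,2} = 1
g(12) = mex{0,2} = 1
So g(12) = 1.
Pile B is a plain Nim pile of size 14, so its Grundy value is 14.
Pile C is a plain Nim pile of size 5, so its Grundy value is 5.
Pile D is a plain Nim pile of size 4, so its Grundy value is 4.
The value of a disjunctive sum is the nim-sum of the parts.
Combined value = 1 ⊕ 14 ⊕ 5 ⊕ 4 = 14.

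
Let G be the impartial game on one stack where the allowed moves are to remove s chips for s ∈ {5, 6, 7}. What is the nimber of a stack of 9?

Grundy values for subtraction set {5, 6, 7}:
k:     0  1  2  3  4  5  6  7  8  9
g(k):  0  0  0  0  0  1  1  1  1  1
So g(9) = 1.

1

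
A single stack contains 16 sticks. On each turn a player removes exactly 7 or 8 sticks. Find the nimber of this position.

Compute g(0), g(1), … for moves {7, 8}:
k:     0  1  2  3  4  5  6  7  8  9 10 11 12 13 14 15 16
g(k):  0  0  0  0  0  0  0  1  1  1  1  1  1  1  2  0  0
So g(16) = 0.

0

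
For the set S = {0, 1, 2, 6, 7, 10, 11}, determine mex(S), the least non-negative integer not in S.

3

The values 0, 1, 2 are all present; 3 is the first non-negative integer missing from the set.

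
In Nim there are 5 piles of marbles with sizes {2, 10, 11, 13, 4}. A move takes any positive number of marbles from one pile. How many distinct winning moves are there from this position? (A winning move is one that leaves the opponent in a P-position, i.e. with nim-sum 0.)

Nim-sum: 2 XOR 10 XOR 11 XOR 13 XOR 4 = 10.
The overall nim-sum is X = 10. A pile of size p has a winning move iff p XOR X < p (reduce it to p XOR X).
  2: 2 XOR 10 = 8 ≥ 2 — no move.
  10: 10 XOR 10 = 0 < 10 — winning move (to 0).
  11: 11 XOR 10 = 1 < 11 — winning move (to 1).
  13: 13 XOR 10 = 7 < 13 — winning move (to 7).
  4: 4 XOR 10 = 14 ≥ 4 — no move.
That gives 3 winning moves.

3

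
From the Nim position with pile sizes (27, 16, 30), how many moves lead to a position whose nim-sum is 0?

Write each in binary and XOR column by column:
  11011  (27)
  10000  (16)
  11110  (30)
  -----
  10101  (21)
The overall nim-sum is X = 21. A pile of size p has a winning move iff p XOR X < p (reduce it to p XOR X).
  27: 27 XOR 21 = 14 < 27 — winning move (to 14).
  16: 16 XOR 21 = 5 < 16 — winning move (to 5).
  30: 30 XOR 21 = 11 < 30 — winning move (to 11).
That gives 3 winning moves.

3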